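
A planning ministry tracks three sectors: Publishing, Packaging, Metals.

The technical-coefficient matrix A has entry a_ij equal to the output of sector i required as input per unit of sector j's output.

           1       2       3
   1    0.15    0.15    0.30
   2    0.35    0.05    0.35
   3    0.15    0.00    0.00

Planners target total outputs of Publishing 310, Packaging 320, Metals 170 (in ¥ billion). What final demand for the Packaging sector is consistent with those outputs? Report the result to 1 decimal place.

d_2 = 136.0

I − A =
  [   0.85    -0.15    -0.30]
  [  -0.35     0.95    -0.35]
  [  -0.15     0.00     1.00]
d = (I − A) x:
  d_1 = (+0.85)·310 + (-0.15)·320 + (-0.30)·170 = 164.5
  d_2 = (-0.35)·310 + (+0.95)·320 + (-0.35)·170 = 136.0
  d_3 = (-0.15)·310 + (+0.00)·320 + (+1.00)·170 = 123.5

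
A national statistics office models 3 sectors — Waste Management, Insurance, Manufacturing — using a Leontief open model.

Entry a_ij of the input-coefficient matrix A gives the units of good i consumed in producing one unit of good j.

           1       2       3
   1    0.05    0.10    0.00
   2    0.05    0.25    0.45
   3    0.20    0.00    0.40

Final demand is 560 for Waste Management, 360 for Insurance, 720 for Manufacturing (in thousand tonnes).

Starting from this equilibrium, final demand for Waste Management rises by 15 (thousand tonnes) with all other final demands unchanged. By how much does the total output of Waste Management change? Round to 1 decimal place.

I − A =
  [   0.95    -0.10     0.00]
  [  -0.05     0.75    -0.45]
  [  -0.20     0.00     0.60]
Cofactors of I−A, C_ij = (−1)^(i+j)·(minor ij) (rows/columns in the sector order above):
  C_11 = (0.75)(0.60) − (-0.45)(0.00) = 0.4500
  C_12 = −[(-0.05)(0.60) − (-0.45)(-0.20)] = 0.1200
  C_13 = (-0.05)(0.00) − (0.75)(-0.20) = 0.1500
  C_21 = −[(-0.10)(0.60) − (0.00)(0.00)] = 0.0600
  C_22 = (0.95)(0.60) − (0.00)(-0.20) = 0.5700
  C_23 = −[(0.95)(0.00) − (-0.10)(-0.20)] = 0.0200
  C_31 = (-0.10)(-0.45) − (0.00)(0.75) = 0.0450
  C_32 = −[(0.95)(-0.45) − (0.00)(-0.05)] = 0.4275
  C_33 = (0.95)(0.75) − (-0.10)(-0.05) = 0.7075
det(I−A) = Σ_j (I−A)_1j·C_1j = (0.95)(0.4500) + (-0.10)(0.1200) + (0.00)(0.1500) = 0.4155
adj(I−A) = Cᵀ =
  [ 0.4500   0.0600   0.0450]
  [ 0.1200   0.5700   0.4275]
  [ 0.1500   0.0200   0.7075]
(I − A)⁻¹ = adj(I−A) / det(I−A) ≈
  [   1.0830     0.1444     0.1083]
  [   0.2888     1.3718     1.0289]
  [   0.3610     0.0481     1.7028]
Δx = (I − A)⁻¹ Δd with Δd having +15 in the Waste Management component and 0 elsewhere.
So Δx_1 = L_11 · (+15), where L_11 = adj(I−A)_11 / det(I−A) = 0.4500 / 0.4155.
Δx_1 = 0.4500 × (+15) / 0.4155 = 6.75 / 0.4155 ≈ 16.2.

Δx_1 = 16.2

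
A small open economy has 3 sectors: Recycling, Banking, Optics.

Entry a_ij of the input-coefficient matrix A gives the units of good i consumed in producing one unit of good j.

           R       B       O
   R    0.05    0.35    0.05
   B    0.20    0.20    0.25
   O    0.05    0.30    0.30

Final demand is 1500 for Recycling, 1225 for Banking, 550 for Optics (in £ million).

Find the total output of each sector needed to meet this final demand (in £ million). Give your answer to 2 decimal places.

I − A =
  [   0.95    -0.35    -0.05]
  [  -0.20     0.80    -0.25]
  [  -0.05    -0.30     0.70]
Cofactors of I−A, C_ij = (−1)^(i+j)·(minor ij) (rows/columns in the sector order above):
  C_11 = (0.80)(0.70) − (-0.25)(-0.30) = 0.4850
  C_12 = −[(-0.20)(0.70) − (-0.25)(-0.05)] = 0.1525
  C_13 = (-0.20)(-0.30) − (0.80)(-0.05) = 0.1000
  C_21 = −[(-0.35)(0.70) − (-0.05)(-0.30)] = 0.2600
  C_22 = (0.95)(0.70) − (-0.05)(-0.05) = 0.6625
  C_23 = −[(0.95)(-0.30) − (-0.35)(-0.05)] = 0.3025
  C_31 = (-0.35)(-0.25) − (-0.05)(0.80) = 0.1275
  C_32 = −[(0.95)(-0.25) − (-0.05)(-0.20)] = 0.2475
  C_33 = (0.95)(0.80) − (-0.35)(-0.20) = 0.6900
det(I−A) = Σ_j (I−A)_1j·C_1j = (0.95)(0.4850) + (-0.35)(0.1525) + (-0.05)(0.1000) = 0.402375
adj(I−A) = Cᵀ =
  [ 0.4850   0.2600   0.1275]
  [ 0.1525   0.6625   0.2475]
  [ 0.1000   0.3025   0.6900]
(I − A)⁻¹ = adj(I−A) / det(I−A) ≈
  [   1.2053     0.6462     0.3169]
  [   0.3790     1.6465     0.6151]
  [   0.2485     0.7518     1.7148]
x = (I − A)⁻¹ d = adj(I−A)·d / det(I−A), with det(I−A) = 0.402375:
  x_R = (0.4850·1500 + 0.2600·1225 + 0.1275·550) / 0.402375 = 1116.125 / 0.402375 ≈ 2773.84
  x_B = (0.1525·1500 + 0.6625·1225 + 0.2475·550) / 0.402375 = 1176.4375 / 0.402375 ≈ 2923.73
  x_O = (0.1000·1500 + 0.3025·1225 + 0.6900·550) / 0.402375 = 900.0625 / 0.402375 ≈ 2236.87

x_R = 2773.84, x_B = 2923.73, x_O = 2236.87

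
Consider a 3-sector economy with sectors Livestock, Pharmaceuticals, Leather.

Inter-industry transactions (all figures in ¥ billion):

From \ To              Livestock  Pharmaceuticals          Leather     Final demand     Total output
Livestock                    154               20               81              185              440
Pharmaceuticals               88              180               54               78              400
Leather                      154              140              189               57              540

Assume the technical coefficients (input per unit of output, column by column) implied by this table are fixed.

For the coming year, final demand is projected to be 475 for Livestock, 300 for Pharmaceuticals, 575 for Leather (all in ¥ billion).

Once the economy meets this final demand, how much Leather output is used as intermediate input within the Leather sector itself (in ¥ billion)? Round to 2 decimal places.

z_33 = 859.88

Technical coefficients a_ij = z_ij / X_j:
  a_11 = 154/440 = 0.35, a_21 = 88/440 = 0.20, a_31 = 154/440 = 0.35
  a_12 = 20/400 = 0.05, a_22 = 180/400 = 0.45, a_32 = 140/400 = 0.35
  a_13 = 81/540 = 0.15, a_23 = 54/540 = 0.10, a_33 = 189/540 = 0.35
I − A =
  [   0.65    -0.05    -0.15]
  [  -0.20     0.55    -0.10]
  [  -0.35    -0.35     0.65]
Cofactors of I−A, C_ij = (−1)^(i+j)·(minor ij) (rows/columns in the sector order above):
  C_11 = (0.55)(0.65) − (-0.10)(-0.35) = 0.3225
  C_12 = −[(-0.20)(0.65) − (-0.10)(-0.35)] = 0.1650
  C_13 = (-0.20)(-0.35) − (0.55)(-0.35) = 0.2625
  C_21 = −[(-0.05)(0.65) − (-0.15)(-0.35)] = 0.0850
  C_22 = (0.65)(0.65) − (-0.15)(-0.35) = 0.3700
  C_23 = −[(0.65)(-0.35) − (-0.05)(-0.35)] = 0.2450
  C_31 = (-0.05)(-0.10) − (-0.15)(0.55) = 0.0875
  C_32 = −[(0.65)(-0.10) − (-0.15)(-0.20)] = 0.0950
  C_33 = (0.65)(0.55) − (-0.05)(-0.20) = 0.3475
det(I−A) = Σ_j (I−A)_1j·C_1j = (0.65)(0.3225) + (-0.05)(0.1650) + (-0.15)(0.2625) = 0.1620
adj(I−A) = Cᵀ =
  [ 0.3225   0.0850   0.0875]
  [ 0.1650   0.3700   0.0950]
  [ 0.2625   0.2450   0.3475]
(I − A)⁻¹ = adj(I−A) / det(I−A) ≈
  [   1.9907     0.5247     0.5401]
  [   1.0185     2.2840     0.5864]
  [   1.6204     1.5123     2.1451]
First solve x = (I − A)⁻¹ d = adj(I−A)·d / det(I−A); in particular x_3 = (0.2625·475 + 0.2450·300 + 0.3475·575) / 0.1620 = 398.00 / 0.1620 ≈ 2456.7901.
Intermediate flow from 3 to 3: z_33 = a_33 · x_3 = 0.35 × 398.00 / 0.1620 = 139.30 / 0.1620 ≈ 859.88.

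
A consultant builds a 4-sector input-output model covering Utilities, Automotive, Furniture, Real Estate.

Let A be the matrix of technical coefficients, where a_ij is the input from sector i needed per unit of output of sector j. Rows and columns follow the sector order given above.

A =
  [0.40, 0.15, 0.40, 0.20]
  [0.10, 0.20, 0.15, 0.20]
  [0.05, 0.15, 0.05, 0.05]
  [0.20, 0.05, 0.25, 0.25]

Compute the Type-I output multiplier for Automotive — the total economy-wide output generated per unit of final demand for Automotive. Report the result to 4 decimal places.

I − A =
  [   0.60    -0.15    -0.40    -0.20]
  [  -0.10     0.80    -0.15    -0.20]
  [  -0.05    -0.15     0.95    -0.05]
  [  -0.20    -0.05    -0.25     0.75]
Compute the cofactors C_ij = (−1)^(i+j)·(3×3 minor ij) of I−A; the adjugate is their transpose:
adj(I−A) = Cᵀ =
  [ 0.525750   0.168000   0.301875   0.205125]
  [ 0.117625   0.360500   0.142500   0.137000]
  [ 0.055000   0.070625   0.303750   0.053750]
  [ 0.166375   0.092375   0.191250   0.405125]
det(I−A) = Σ_j (I−A)_1j·C_1j = (0.60)(0.525750) + (-0.15)(0.117625) + (-0.40)(0.055000) + (-0.20)(0.166375) = 0.24253125
(I − A)⁻¹ = adj(I−A) / det(I−A) ≈
  [   2.16776     0.69269     1.24468     0.84577]
  [   0.48499     1.48641     0.58755     0.56488]
  [   0.22677     0.29120     1.25242     0.22162]
  [   0.68599     0.38088     0.78856     1.67040]
The output multiplier for sector j is the column-j sum of the Leontief inverse (I − A)⁻¹ = adj(I−A) / det(I−A).
Column 2 of adj(I−A): (0.168000, 0.360500, 0.070625, 0.092375); det(I−A) = 0.24253125.
m_2 = (0.168000 + 0.360500 + 0.070625 + 0.092375) / 0.24253125 = 0.6915 / 0.24253125 ≈ 2.8512.

m_2 = 2.8512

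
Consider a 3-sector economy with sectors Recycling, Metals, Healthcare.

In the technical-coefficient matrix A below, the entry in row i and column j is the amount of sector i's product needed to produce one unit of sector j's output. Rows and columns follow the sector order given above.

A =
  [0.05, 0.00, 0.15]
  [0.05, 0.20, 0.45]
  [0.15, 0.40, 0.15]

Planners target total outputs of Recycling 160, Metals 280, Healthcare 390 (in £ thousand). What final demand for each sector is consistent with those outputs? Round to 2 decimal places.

I − A =
  [   0.95     0.00    -0.15]
  [  -0.05     0.80    -0.45]
  [  -0.15    -0.40     0.85]
d = (I − A) x:
  d_1 = (+0.95)·160 + (+0.00)·280 + (-0.15)·390 = 93.50
  d_2 = (-0.05)·160 + (+0.80)·280 + (-0.45)·390 = 40.50
  d_3 = (-0.15)·160 + (-0.40)·280 + (+0.85)·390 = 195.50

d_1 = 93.50, d_2 = 40.50, d_3 = 195.50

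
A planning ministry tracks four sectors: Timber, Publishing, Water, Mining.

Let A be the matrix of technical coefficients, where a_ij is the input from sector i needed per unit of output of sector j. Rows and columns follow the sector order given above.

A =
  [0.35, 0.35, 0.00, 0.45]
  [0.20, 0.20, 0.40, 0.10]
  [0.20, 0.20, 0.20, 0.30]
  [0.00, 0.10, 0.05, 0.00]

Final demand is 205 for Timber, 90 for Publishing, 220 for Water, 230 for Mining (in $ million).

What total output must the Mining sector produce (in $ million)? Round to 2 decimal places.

I − A =
  [   0.65    -0.35     0.00    -0.45]
  [  -0.20     0.80    -0.40    -0.10]
  [  -0.20    -0.20     0.80    -0.30]
  [   0.00    -0.10    -0.05     1.00]
Compute the cofactors C_ij = (−1)^(i+j)·(3×3 minor ij) of I−A; the adjugate is their transpose:
adj(I−A) = Cᵀ =
  [ 0.52700   0.31525   0.17775   0.32200]
  [ 0.23800   0.50575   0.26775   0.23800]
  [ 0.20400   0.22850   0.43450   0.24500]
  [ 0.03400   0.06200   0.04850   0.28000]
det(I−A) = Σ_j (I−A)_1j·C_1j = (0.65)(0.52700) + (-0.35)(0.23800) + (0.00)(0.20400) + (-0.45)(0.03400) = 0.24395
(I − A)⁻¹ = adj(I−A) / det(I−A) ≈
  [   2.1603     1.2923     0.7286     1.3199]
  [   0.9756     2.0732     1.0976     0.9756]
  [   0.8362     0.9367     1.7811     1.0043]
  [   0.1394     0.2542     0.1988     1.1478]
x = (I − A)⁻¹ d = adj(I−A)·d / det(I−A), with det(I−A) = 0.24395:
  x_T = (0.52700·205 + 0.31525·90 + 0.17775·220 + 0.32200·230) / 0.24395 = 249.5725 / 0.24395 ≈ 1023.05
  x_P = (0.23800·205 + 0.50575·90 + 0.26775·220 + 0.23800·230) / 0.24395 = 207.9525 / 0.24395 ≈ 852.44
  x_W = (0.20400·205 + 0.22850·90 + 0.43450·220 + 0.24500·230) / 0.24395 = 214.325 / 0.24395 ≈ 878.56
  x_M = (0.03400·205 + 0.06200·90 + 0.04850·220 + 0.28000·230) / 0.24395 = 87.62 / 0.24395 ≈ 359.17

x_M = 359.17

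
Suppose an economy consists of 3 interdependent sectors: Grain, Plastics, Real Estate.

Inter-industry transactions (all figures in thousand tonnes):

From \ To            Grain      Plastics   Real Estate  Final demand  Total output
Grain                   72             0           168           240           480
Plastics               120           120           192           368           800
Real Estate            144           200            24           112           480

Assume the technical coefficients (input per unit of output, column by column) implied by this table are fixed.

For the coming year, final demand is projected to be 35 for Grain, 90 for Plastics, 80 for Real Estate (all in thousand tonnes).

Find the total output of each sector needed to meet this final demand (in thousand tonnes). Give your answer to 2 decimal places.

Technical coefficients a_ij = z_ij / X_j:
  a_11 = 72/480 = 0.15, a_21 = 120/480 = 0.25, a_31 = 144/480 = 0.30
  a_12 = 0/800 = 0.00, a_22 = 120/800 = 0.15, a_32 = 200/800 = 0.25
  a_13 = 168/480 = 0.35, a_23 = 192/480 = 0.40, a_33 = 24/480 = 0.05
I − A =
  [   0.85     0.00    -0.35]
  [  -0.25     0.85    -0.40]
  [  -0.30    -0.25     0.95]
Cofactors of I−A, C_ij = (−1)^(i+j)·(minor ij) (rows/columns in the sector order above):
  C_11 = (0.85)(0.95) − (-0.40)(-0.25) = 0.7075
  C_12 = −[(-0.25)(0.95) − (-0.40)(-0.30)] = 0.3575
  C_13 = (-0.25)(-0.25) − (0.85)(-0.30) = 0.3175
  C_21 = −[(0.00)(0.95) − (-0.35)(-0.25)] = 0.0875
  C_22 = (0.85)(0.95) − (-0.35)(-0.30) = 0.7025
  C_23 = −[(0.85)(-0.25) − (0.00)(-0.30)] = 0.2125
  C_31 = (0.00)(-0.40) − (-0.35)(0.85) = 0.2975
  C_32 = −[(0.85)(-0.40) − (-0.35)(-0.25)] = 0.4275
  C_33 = (0.85)(0.85) − (0.00)(-0.25) = 0.7225
det(I−A) = Σ_j (I−A)_1j·C_1j = (0.85)(0.7075) + (0.00)(0.3575) + (-0.35)(0.3175) = 0.49025
adj(I−A) = Cᵀ =
  [ 0.7075   0.0875   0.2975]
  [ 0.3575   0.7025   0.4275]
  [ 0.3175   0.2125   0.7225]
(I − A)⁻¹ = adj(I−A) / det(I−A) ≈
  [   1.4431     0.1785     0.6068]
  [   0.7292     1.4329     0.8720]
  [   0.6476     0.4335     1.4737]
x = (I − A)⁻¹ d = adj(I−A)·d / det(I−A), with det(I−A) = 0.49025:
  x_1 = (0.7075·35 + 0.0875·90 + 0.2975·80) / 0.49025 = 56.4375 / 0.49025 ≈ 115.12
  x_2 = (0.3575·35 + 0.7025·90 + 0.4275·80) / 0.49025 = 109.9375 / 0.49025 ≈ 224.25
  x_3 = (0.3175·35 + 0.2125·90 + 0.7225·80) / 0.49025 = 88.0375 / 0.49025 ≈ 179.58

x_1 = 115.12, x_2 = 224.25, x_3 = 179.58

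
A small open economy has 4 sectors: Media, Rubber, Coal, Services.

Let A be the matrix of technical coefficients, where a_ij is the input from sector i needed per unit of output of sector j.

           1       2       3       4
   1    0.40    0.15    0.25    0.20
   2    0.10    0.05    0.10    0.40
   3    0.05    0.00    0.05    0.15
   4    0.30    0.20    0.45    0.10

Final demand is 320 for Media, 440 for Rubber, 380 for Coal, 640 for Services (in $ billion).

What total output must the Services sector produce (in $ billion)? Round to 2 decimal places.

x_4 = 2196.01

I − A =
  [   0.60    -0.15    -0.25    -0.20]
  [  -0.10     0.95    -0.10    -0.40]
  [  -0.05     0.00     0.95    -0.15]
  [  -0.30    -0.20    -0.45     0.90]
Compute the cofactors C_ij = (−1)^(i+j)·(3×3 minor ij) of I−A; the adjugate is their transpose:
adj(I−A) = Cᵀ =
  [ 0.669125   0.163625   0.323750   0.275375]
  [ 0.210750   0.388500   0.217500   0.255750]
  [ 0.084500   0.033500   0.372500   0.095750]
  [ 0.312125   0.157625   0.342500   0.514625]
det(I−A) = Σ_j (I−A)_1j·C_1j = (0.60)(0.669125) + (-0.15)(0.210750) + (-0.25)(0.084500) + (-0.20)(0.312125) = 0.2863125
(I − A)⁻¹ = adj(I−A) / det(I−A) ≈
  [   2.3370     0.5715     1.1308     0.9618]
  [   0.7361     1.3569     0.7597     0.8933]
  [   0.2951     0.1170     1.3010     0.3344]
  [   1.0902     0.5505     1.1962     1.7974]
x = (I − A)⁻¹ d = adj(I−A)·d / det(I−A), with det(I−A) = 0.2863125:
  x_1 = (0.669125·320 + 0.163625·440 + 0.323750·380 + 0.275375·640) / 0.2863125 = 585.38 / 0.2863125 ≈ 2044.55
  x_2 = (0.210750·320 + 0.388500·440 + 0.217500·380 + 0.255750·640) / 0.2863125 = 484.71 / 0.2863125 ≈ 1692.94
  x_3 = (0.084500·320 + 0.033500·440 + 0.372500·380 + 0.095750·640) / 0.2863125 = 244.61 / 0.2863125 ≈ 854.35
  x_4 = (0.312125·320 + 0.157625·440 + 0.342500·380 + 0.514625·640) / 0.2863125 = 628.745 / 0.2863125 ≈ 2196.01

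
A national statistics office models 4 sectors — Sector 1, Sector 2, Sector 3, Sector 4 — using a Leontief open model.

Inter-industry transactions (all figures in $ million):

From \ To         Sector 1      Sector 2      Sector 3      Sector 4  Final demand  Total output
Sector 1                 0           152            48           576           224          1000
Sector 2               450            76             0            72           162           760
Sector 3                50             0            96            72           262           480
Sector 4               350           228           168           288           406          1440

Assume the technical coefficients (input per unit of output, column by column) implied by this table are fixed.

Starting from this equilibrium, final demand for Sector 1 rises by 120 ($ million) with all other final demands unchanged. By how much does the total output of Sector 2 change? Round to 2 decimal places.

Technical coefficients a_ij = z_ij / X_j:
  a_11 = 0/1000 = 0.00, a_21 = 450/1000 = 0.45, a_31 = 50/1000 = 0.05, a_41 = 350/1000 = 0.35
  a_12 = 152/760 = 0.20, a_22 = 76/760 = 0.10, a_32 = 0/760 = 0.00, a_42 = 228/760 = 0.30
  a_13 = 48/480 = 0.10, a_23 = 0/480 = 0.00, a_33 = 96/480 = 0.20, a_43 = 168/480 = 0.35
  a_14 = 576/1440 = 0.40, a_24 = 72/1440 = 0.05, a_34 = 72/1440 = 0.05, a_44 = 288/1440 = 0.20
I − A =
  [   1.00    -0.20    -0.10    -0.40]
  [  -0.45     0.90     0.00    -0.05]
  [  -0.05     0.00     0.80    -0.05]
  [  -0.35    -0.30    -0.35     0.80]
Compute the cofactors C_ij = (−1)^(i+j)·(3×3 minor ij) of I−A; the adjugate is their transpose:
adj(I−A) = Cᵀ =
  [ 0.54825   0.22200   0.20000   0.30050]
  [ 0.29500   0.49775   0.11825   0.18600]
  [ 0.05775   0.03250   0.44950   0.05900]
  [ 0.37575   0.29800   0.32850   0.64350]
det(I−A) = Σ_j (I−A)_1j·C_1j = (1.00)(0.54825) + (-0.20)(0.29500) + (-0.10)(0.05775) + (-0.40)(0.37575) = 0.333175
(I − A)⁻¹ = adj(I−A) / det(I−A) ≈
  [   1.6455     0.6663     0.6003     0.9019]
  [   0.8854     1.4940     0.3549     0.5583]
  [   0.1733     0.0975     1.3491     0.1771]
  [   1.1278     0.8944     0.9860     1.9314]
Δx = (I − A)⁻¹ Δd with Δd having +120 in the Sector 1 component and 0 elsewhere.
So Δx_2 = L_21 · (+120), where L_21 = adj(I−A)_21 / det(I−A) = 0.29500 / 0.333175.
Δx_2 = 0.29500 × (+120) / 0.333175 = 35.40 / 0.333175 ≈ 106.25.

Δx_2 = 106.25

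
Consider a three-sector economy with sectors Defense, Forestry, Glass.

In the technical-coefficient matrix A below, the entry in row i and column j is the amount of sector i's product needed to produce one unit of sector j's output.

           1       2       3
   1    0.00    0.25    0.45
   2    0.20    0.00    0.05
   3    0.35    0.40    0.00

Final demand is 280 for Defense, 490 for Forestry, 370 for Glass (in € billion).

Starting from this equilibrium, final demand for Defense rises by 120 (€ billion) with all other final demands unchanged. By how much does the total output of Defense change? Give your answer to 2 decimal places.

Δx_1 = 160.63

I − A =
  [   1.00    -0.25    -0.45]
  [  -0.20     1.00    -0.05]
  [  -0.35    -0.40     1.00]
Cofactors of I−A, C_ij = (−1)^(i+j)·(minor ij) (rows/columns in the sector order above):
  C_11 = (1.00)(1.00) − (-0.05)(-0.40) = 0.9800
  C_12 = −[(-0.20)(1.00) − (-0.05)(-0.35)] = 0.2175
  C_13 = (-0.20)(-0.40) − (1.00)(-0.35) = 0.4300
  C_21 = −[(-0.25)(1.00) − (-0.45)(-0.40)] = 0.4300
  C_22 = (1.00)(1.00) − (-0.45)(-0.35) = 0.8425
  C_23 = −[(1.00)(-0.40) − (-0.25)(-0.35)] = 0.4875
  C_31 = (-0.25)(-0.05) − (-0.45)(1.00) = 0.4625
  C_32 = −[(1.00)(-0.05) − (-0.45)(-0.20)] = 0.1400
  C_33 = (1.00)(1.00) − (-0.25)(-0.20) = 0.9500
det(I−A) = Σ_j (I−A)_1j·C_1j = (1.00)(0.9800) + (-0.25)(0.2175) + (-0.45)(0.4300) = 0.732125
adj(I−A) = Cᵀ =
  [ 0.9800   0.4300   0.4625]
  [ 0.2175   0.8425   0.1400]
  [ 0.4300   0.4875   0.9500]
(I − A)⁻¹ = adj(I−A) / det(I−A) ≈
  [   1.3386     0.5873     0.6317]
  [   0.2971     1.1508     0.1912]
  [   0.5873     0.6659     1.2976]
Δx = (I − A)⁻¹ Δd with Δd having +120 in the Defense component and 0 elsewhere.
So Δx_1 = L_11 · (+120), where L_11 = adj(I−A)_11 / det(I−A) = 0.9800 / 0.732125.
Δx_1 = 0.9800 × (+120) / 0.732125 = 117.60 / 0.732125 ≈ 160.63.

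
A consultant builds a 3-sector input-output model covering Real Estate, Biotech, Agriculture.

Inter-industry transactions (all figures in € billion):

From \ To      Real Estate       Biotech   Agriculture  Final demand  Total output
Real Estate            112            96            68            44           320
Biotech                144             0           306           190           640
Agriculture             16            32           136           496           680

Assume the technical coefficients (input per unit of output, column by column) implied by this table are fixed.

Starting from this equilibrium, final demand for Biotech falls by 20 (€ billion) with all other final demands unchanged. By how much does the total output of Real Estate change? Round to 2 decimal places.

Technical coefficients a_ij = z_ij / X_j:
  a_11 = 112/320 = 0.35, a_21 = 144/320 = 0.45, a_31 = 16/320 = 0.05
  a_12 = 96/640 = 0.15, a_22 = 0/640 = 0.00, a_32 = 32/640 = 0.05
  a_13 = 68/680 = 0.10, a_23 = 306/680 = 0.45, a_33 = 136/680 = 0.20
I − A =
  [   0.65    -0.15    -0.10]
  [  -0.45     1.00    -0.45]
  [  -0.05    -0.05     0.80]
Cofactors of I−A, C_ij = (−1)^(i+j)·(minor ij) (rows/columns in the sector order above):
  C_11 = (1.00)(0.80) − (-0.45)(-0.05) = 0.7775
  C_12 = −[(-0.45)(0.80) − (-0.45)(-0.05)] = 0.3825
  C_13 = (-0.45)(-0.05) − (1.00)(-0.05) = 0.0725
  C_21 = −[(-0.15)(0.80) − (-0.10)(-0.05)] = 0.1250
  C_22 = (0.65)(0.80) − (-0.10)(-0.05) = 0.5150
  C_23 = −[(0.65)(-0.05) − (-0.15)(-0.05)] = 0.0400
  C_31 = (-0.15)(-0.45) − (-0.10)(1.00) = 0.1675
  C_32 = −[(0.65)(-0.45) − (-0.10)(-0.45)] = 0.3375
  C_33 = (0.65)(1.00) − (-0.15)(-0.45) = 0.5825
det(I−A) = Σ_j (I−A)_1j·C_1j = (0.65)(0.7775) + (-0.15)(0.3825) + (-0.10)(0.0725) = 0.44075
adj(I−A) = Cᵀ =
  [ 0.7775   0.1250   0.1675]
  [ 0.3825   0.5150   0.3375]
  [ 0.0725   0.0400   0.5825]
(I − A)⁻¹ = adj(I−A) / det(I−A) ≈
  [   1.7640     0.2836     0.3800]
  [   0.8678     1.1685     0.7657]
  [   0.1645     0.0908     1.3216]
Δx = (I − A)⁻¹ Δd with Δd having -20 in the Biotech component and 0 elsewhere.
So Δx_1 = L_12 · (-20), where L_12 = adj(I−A)_12 / det(I−A) = 0.1250 / 0.44075.
Δx_1 = 0.1250 × (-20) / 0.44075 = -2.50 / 0.44075 ≈ -5.67.

Δx_1 = -5.67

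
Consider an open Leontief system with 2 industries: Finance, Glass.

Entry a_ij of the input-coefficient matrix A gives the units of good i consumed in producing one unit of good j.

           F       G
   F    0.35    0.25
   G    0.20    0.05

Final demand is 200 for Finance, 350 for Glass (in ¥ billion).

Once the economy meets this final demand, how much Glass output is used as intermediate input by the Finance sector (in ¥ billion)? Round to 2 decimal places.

I − A =
  [   0.65    -0.25]
  [  -0.20     0.95]
det(I−A) = (0.65)(0.95) − (-0.25)(-0.20) = 0.5675
adj(I−A) = [[0.95, 0.25], [0.20, 0.65]]
(I − A)⁻¹ = adj(I−A) / det(I−A) ≈
  [   1.6740     0.4405]
  [   0.3524     1.1454]
First solve x = (I − A)⁻¹ d = adj(I−A)·d / det(I−A); in particular x_F = (0.95·200 + 0.25·350) / 0.5675 = 277.50 / 0.5675 ≈ 488.9868.
Intermediate flow from G to F: z_GF = a_GF · x_F = 0.20 × 277.50 / 0.5675 = 55.50 / 0.5675 ≈ 97.80.

z_GF = 97.80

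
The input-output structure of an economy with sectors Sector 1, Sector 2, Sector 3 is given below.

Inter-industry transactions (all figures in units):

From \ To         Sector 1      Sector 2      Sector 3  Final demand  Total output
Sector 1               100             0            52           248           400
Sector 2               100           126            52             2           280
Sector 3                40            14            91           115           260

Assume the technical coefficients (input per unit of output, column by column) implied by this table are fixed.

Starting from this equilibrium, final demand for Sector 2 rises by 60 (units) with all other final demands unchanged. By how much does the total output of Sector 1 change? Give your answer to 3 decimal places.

Δx_1 = 2.428

Technical coefficients a_ij = z_ij / X_j:
  a_11 = 100/400 = 0.25, a_21 = 100/400 = 0.25, a_31 = 40/400 = 0.10
  a_12 = 0/280 = 0.00, a_22 = 126/280 = 0.45, a_32 = 14/280 = 0.05
  a_13 = 52/260 = 0.20, a_23 = 52/260 = 0.20, a_33 = 91/260 = 0.35
I − A =
  [   0.75     0.00    -0.20]
  [  -0.25     0.55    -0.20]
  [  -0.10    -0.05     0.65]
Cofactors of I−A, C_ij = (−1)^(i+j)·(minor ij) (rows/columns in the sector order above):
  C_11 = (0.55)(0.65) − (-0.20)(-0.05) = 0.3475
  C_12 = −[(-0.25)(0.65) − (-0.20)(-0.10)] = 0.1825
  C_13 = (-0.25)(-0.05) − (0.55)(-0.10) = 0.0675
  C_21 = −[(0.00)(0.65) − (-0.20)(-0.05)] = 0.0100
  C_22 = (0.75)(0.65) − (-0.20)(-0.10) = 0.4675
  C_23 = −[(0.75)(-0.05) − (0.00)(-0.10)] = 0.0375
  C_31 = (0.00)(-0.20) − (-0.20)(0.55) = 0.1100
  C_32 = −[(0.75)(-0.20) − (-0.20)(-0.25)] = 0.2000
  C_33 = (0.75)(0.55) − (0.00)(-0.25) = 0.4125
det(I−A) = Σ_j (I−A)_1j·C_1j = (0.75)(0.3475) + (0.00)(0.1825) + (-0.20)(0.0675) = 0.247125
adj(I−A) = Cᵀ =
  [ 0.3475   0.0100   0.1100]
  [ 0.1825   0.4675   0.2000]
  [ 0.0675   0.0375   0.4125]
(I − A)⁻¹ = adj(I−A) / det(I−A) ≈
  [   1.4062     0.0405     0.4451]
  [   0.7385     1.8918     0.8093]
  [   0.2731     0.1517     1.6692]
Δx = (I − A)⁻¹ Δd with Δd having +60 in the Sector 2 component and 0 elsewhere.
So Δx_1 = L_12 · (+60), where L_12 = adj(I−A)_12 / det(I−A) = 0.0100 / 0.247125.
Δx_1 = 0.0100 × (+60) / 0.247125 = 0.60 / 0.247125 ≈ 2.428.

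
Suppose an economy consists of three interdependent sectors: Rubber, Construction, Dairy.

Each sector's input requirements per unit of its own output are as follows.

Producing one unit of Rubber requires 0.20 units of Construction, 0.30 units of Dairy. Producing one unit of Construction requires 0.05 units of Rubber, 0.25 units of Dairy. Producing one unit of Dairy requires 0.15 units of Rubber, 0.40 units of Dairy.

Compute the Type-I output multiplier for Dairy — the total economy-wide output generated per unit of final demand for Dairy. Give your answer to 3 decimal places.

m_D = 2.161

I − A =
  [   1.00    -0.05    -0.15]
  [  -0.20     1.00     0.00]
  [  -0.30    -0.25     0.60]
Cofactors of I−A, C_ij = (−1)^(i+j)·(minor ij) (rows/columns in the sector order above):
  C_11 = (1.00)(0.60) − (0.00)(-0.25) = 0.6000
  C_12 = −[(-0.20)(0.60) − (0.00)(-0.30)] = 0.1200
  C_13 = (-0.20)(-0.25) − (1.00)(-0.30) = 0.3500
  C_21 = −[(-0.05)(0.60) − (-0.15)(-0.25)] = 0.0675
  C_22 = (1.00)(0.60) − (-0.15)(-0.30) = 0.5550
  C_23 = −[(1.00)(-0.25) − (-0.05)(-0.30)] = 0.2650
  C_31 = (-0.05)(0.00) − (-0.15)(1.00) = 0.1500
  C_32 = −[(1.00)(0.00) − (-0.15)(-0.20)] = 0.0300
  C_33 = (1.00)(1.00) − (-0.05)(-0.20) = 0.9900
det(I−A) = Σ_j (I−A)_1j·C_1j = (1.00)(0.6000) + (-0.05)(0.1200) + (-0.15)(0.3500) = 0.5415
adj(I−A) = Cᵀ =
  [ 0.6000   0.0675   0.1500]
  [ 0.1200   0.5550   0.0300]
  [ 0.3500   0.2650   0.9900]
(I − A)⁻¹ = adj(I−A) / det(I−A) ≈
  [   1.1080     0.1247     0.2770]
  [   0.2216     1.0249     0.0554]
  [   0.6464     0.4894     1.8283]
The output multiplier for sector j is the column-j sum of the Leontief inverse (I − A)⁻¹ = adj(I−A) / det(I−A).
Column D of adj(I−A): (0.1500, 0.0300, 0.9900); det(I−A) = 0.5415.
m_D = (0.1500 + 0.0300 + 0.9900) / 0.5415 = 1.17 / 0.5415 ≈ 2.161.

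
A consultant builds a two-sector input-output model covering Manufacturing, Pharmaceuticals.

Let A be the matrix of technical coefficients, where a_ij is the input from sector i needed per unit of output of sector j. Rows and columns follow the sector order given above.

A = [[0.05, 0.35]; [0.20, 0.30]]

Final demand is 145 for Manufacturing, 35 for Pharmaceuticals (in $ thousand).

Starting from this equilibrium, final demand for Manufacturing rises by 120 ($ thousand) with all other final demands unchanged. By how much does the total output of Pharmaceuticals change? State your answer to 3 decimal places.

Δx_2 = 40.336

I − A =
  [   0.95    -0.35]
  [  -0.20     0.70]
det(I−A) = (0.95)(0.70) − (-0.35)(-0.20) = 0.5950
adj(I−A) = [[0.70, 0.35], [0.20, 0.95]]
(I − A)⁻¹ = adj(I−A) / det(I−A) ≈
  [   1.1765     0.5882]
  [   0.3361     1.5966]
Δx = (I − A)⁻¹ Δd with Δd having +120 in the Manufacturing component and 0 elsewhere.
So Δx_2 = L_21 · (+120), where L_21 = adj(I−A)_21 / det(I−A) = 0.20 / 0.5950.
Δx_2 = 0.20 × (+120) / 0.5950 = 24.00 / 0.5950 ≈ 40.336.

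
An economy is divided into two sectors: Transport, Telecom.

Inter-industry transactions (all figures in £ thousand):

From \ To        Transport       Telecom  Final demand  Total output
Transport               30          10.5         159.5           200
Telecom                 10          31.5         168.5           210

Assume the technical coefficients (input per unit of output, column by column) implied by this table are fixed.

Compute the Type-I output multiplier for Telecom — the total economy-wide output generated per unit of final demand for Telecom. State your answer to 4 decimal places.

Technical coefficients a_ij = z_ij / X_j:
  a_11 = 30/200 = 0.15, a_21 = 10/200 = 0.05
  a_12 = 10.5/210 = 0.05, a_22 = 31.5/210 = 0.15
I − A =
  [   0.85    -0.05]
  [  -0.05     0.85]
det(I−A) = (0.85)(0.85) − (-0.05)(-0.05) = 0.7200
adj(I−A) = [[0.85, 0.05], [0.05, 0.85]]
(I − A)⁻¹ = adj(I−A) / det(I−A) ≈
  [   1.18056     0.06944]
  [   0.06944     1.18056]
The output multiplier for sector j is the column-j sum of the Leontief inverse (I − A)⁻¹ = adj(I−A) / det(I−A).
Column 2 of adj(I−A): (0.05, 0.85); det(I−A) = 0.7200.
m_2 = (0.05 + 0.85) / 0.7200 = 0.90 / 0.7200 = 1.2500.

m_2 = 1.2500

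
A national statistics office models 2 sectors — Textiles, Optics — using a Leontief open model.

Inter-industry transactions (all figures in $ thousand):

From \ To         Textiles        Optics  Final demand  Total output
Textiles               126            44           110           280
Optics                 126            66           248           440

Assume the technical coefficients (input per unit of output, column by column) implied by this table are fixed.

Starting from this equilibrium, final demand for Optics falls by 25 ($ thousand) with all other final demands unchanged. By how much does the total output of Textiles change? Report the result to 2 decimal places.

Δx_T = -5.92

Technical coefficients a_ij = z_ij / X_j:
  a_TT = 126/280 = 0.45, a_OT = 126/280 = 0.45
  a_TO = 44/440 = 0.10, a_OO = 66/440 = 0.15
I − A =
  [   0.55    -0.10]
  [  -0.45     0.85]
det(I−A) = (0.55)(0.85) − (-0.10)(-0.45) = 0.4225
adj(I−A) = [[0.85, 0.10], [0.45, 0.55]]
(I − A)⁻¹ = adj(I−A) / det(I−A) ≈
  [   2.0118     0.2367]
  [   1.0651     1.3018]
Δx = (I − A)⁻¹ Δd with Δd having -25 in the Optics component and 0 elsewhere.
So Δx_T = L_TO · (-25), where L_TO = adj(I−A)_TO / det(I−A) = 0.10 / 0.4225.
Δx_T = 0.10 × (-25) / 0.4225 = -2.50 / 0.4225 ≈ -5.92.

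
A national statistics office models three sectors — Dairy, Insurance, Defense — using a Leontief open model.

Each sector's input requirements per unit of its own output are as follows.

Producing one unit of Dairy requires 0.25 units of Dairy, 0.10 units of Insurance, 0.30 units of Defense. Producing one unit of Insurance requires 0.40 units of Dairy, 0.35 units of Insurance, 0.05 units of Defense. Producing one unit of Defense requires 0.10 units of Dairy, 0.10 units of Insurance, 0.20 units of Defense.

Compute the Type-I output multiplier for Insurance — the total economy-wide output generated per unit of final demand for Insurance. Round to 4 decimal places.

m_2 = 3.2661

I − A =
  [   0.75    -0.40    -0.10]
  [  -0.10     0.65    -0.10]
  [  -0.30    -0.05     0.80]
Cofactors of I−A, C_ij = (−1)^(i+j)·(minor ij) (rows/columns in the sector order above):
  C_11 = (0.65)(0.80) − (-0.10)(-0.05) = 0.5150
  C_12 = −[(-0.10)(0.80) − (-0.10)(-0.30)] = 0.1100
  C_13 = (-0.10)(-0.05) − (0.65)(-0.30) = 0.2000
  C_21 = −[(-0.40)(0.80) − (-0.10)(-0.05)] = 0.3250
  C_22 = (0.75)(0.80) − (-0.10)(-0.30) = 0.5700
  C_23 = −[(0.75)(-0.05) − (-0.40)(-0.30)] = 0.1575
  C_31 = (-0.40)(-0.10) − (-0.10)(0.65) = 0.1050
  C_32 = −[(0.75)(-0.10) − (-0.10)(-0.10)] = 0.0850
  C_33 = (0.75)(0.65) − (-0.40)(-0.10) = 0.4475
det(I−A) = Σ_j (I−A)_1j·C_1j = (0.75)(0.5150) + (-0.40)(0.1100) + (-0.10)(0.2000) = 0.32225
adj(I−A) = Cᵀ =
  [ 0.5150   0.3250   0.1050]
  [ 0.1100   0.5700   0.0850]
  [ 0.2000   0.1575   0.4475]
(I − A)⁻¹ = adj(I−A) / det(I−A) ≈
  [   1.59814     1.00853     0.32583]
  [   0.34135     1.76881     0.26377]
  [   0.62064     0.48875     1.38867]
The output multiplier for sector j is the column-j sum of the Leontief inverse (I − A)⁻¹ = adj(I−A) / det(I−A).
Column 2 of adj(I−A): (0.3250, 0.5700, 0.1575); det(I−A) = 0.32225.
m_2 = (0.3250 + 0.5700 + 0.1575) / 0.32225 = 1.0525 / 0.32225 ≈ 3.2661.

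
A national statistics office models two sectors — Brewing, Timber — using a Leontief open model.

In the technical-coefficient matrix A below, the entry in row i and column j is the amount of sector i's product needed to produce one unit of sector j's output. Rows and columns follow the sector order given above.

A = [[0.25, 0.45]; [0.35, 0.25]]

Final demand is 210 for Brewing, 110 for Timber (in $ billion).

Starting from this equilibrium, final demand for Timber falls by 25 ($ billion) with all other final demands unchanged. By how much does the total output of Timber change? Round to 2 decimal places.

Δx_T = -46.30

I − A =
  [   0.75    -0.45]
  [  -0.35     0.75]
det(I−A) = (0.75)(0.75) − (-0.45)(-0.35) = 0.4050
adj(I−A) = [[0.75, 0.45], [0.35, 0.75]]
(I − A)⁻¹ = adj(I−A) / det(I−A) ≈
  [   1.8519     1.1111]
  [   0.8642     1.8519]
Δx = (I − A)⁻¹ Δd with Δd having -25 in the Timber component and 0 elsewhere.
So Δx_T = L_TT · (-25), where L_TT = adj(I−A)_TT / det(I−A) = 0.75 / 0.4050.
Δx_T = 0.75 × (-25) / 0.4050 = -18.75 / 0.4050 ≈ -46.30.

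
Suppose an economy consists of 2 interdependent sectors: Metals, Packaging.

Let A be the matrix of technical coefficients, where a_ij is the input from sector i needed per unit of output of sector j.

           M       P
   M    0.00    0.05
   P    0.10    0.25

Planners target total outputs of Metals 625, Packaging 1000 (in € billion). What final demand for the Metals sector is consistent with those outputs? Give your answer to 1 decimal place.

I − A =
  [   1.00    -0.05]
  [  -0.10     0.75]
d = (I − A) x:
  d_M = (+1.00)·625 + (-0.05)·1000 = 575.0
  d_P = (-0.10)·625 + (+0.75)·1000 = 687.5

d_M = 575.0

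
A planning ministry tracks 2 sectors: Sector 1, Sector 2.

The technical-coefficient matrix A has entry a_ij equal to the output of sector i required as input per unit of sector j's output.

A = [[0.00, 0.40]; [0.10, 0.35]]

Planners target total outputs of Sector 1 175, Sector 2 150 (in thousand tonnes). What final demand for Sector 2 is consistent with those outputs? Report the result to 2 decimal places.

d_2 = 80.00

I − A =
  [   1.00    -0.40]
  [  -0.10     0.65]
d = (I − A) x:
  d_1 = (+1.00)·175 + (-0.40)·150 = 115.00
  d_2 = (-0.10)·175 + (+0.65)·150 = 80.00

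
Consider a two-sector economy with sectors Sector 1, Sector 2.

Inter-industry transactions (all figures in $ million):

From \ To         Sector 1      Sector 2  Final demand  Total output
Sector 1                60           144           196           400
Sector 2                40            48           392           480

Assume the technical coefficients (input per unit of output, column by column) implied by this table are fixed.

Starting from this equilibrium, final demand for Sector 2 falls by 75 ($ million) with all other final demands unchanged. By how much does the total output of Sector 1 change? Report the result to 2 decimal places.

Technical coefficients a_ij = z_ij / X_j:
  a_11 = 60/400 = 0.15, a_21 = 40/400 = 0.10
  a_12 = 144/480 = 0.30, a_22 = 48/480 = 0.10
I − A =
  [   0.85    -0.30]
  [  -0.10     0.90]
det(I−A) = (0.85)(0.90) − (-0.30)(-0.10) = 0.7350
adj(I−A) = [[0.90, 0.30], [0.10, 0.85]]
(I − A)⁻¹ = adj(I−A) / det(I−A) ≈
  [   1.2245     0.4082]
  [   0.1361     1.1565]
Δx = (I − A)⁻¹ Δd with Δd having -75 in the Sector 2 component and 0 elsewhere.
So Δx_1 = L_12 · (-75), where L_12 = adj(I−A)_12 / det(I−A) = 0.30 / 0.7350.
Δx_1 = 0.30 × (-75) / 0.7350 = -22.50 / 0.7350 ≈ -30.61.

Δx_1 = -30.61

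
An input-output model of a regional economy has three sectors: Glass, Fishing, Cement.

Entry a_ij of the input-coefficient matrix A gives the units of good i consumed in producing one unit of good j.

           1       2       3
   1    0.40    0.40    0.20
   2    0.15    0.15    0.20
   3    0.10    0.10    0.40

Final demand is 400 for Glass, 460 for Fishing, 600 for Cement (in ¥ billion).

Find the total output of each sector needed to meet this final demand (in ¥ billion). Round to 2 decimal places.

I − A =
  [   0.60    -0.40    -0.20]
  [  -0.15     0.85    -0.20]
  [  -0.10    -0.10     0.60]
Cofactors of I−A, C_ij = (−1)^(i+j)·(minor ij) (rows/columns in the sector order above):
  C_11 = (0.85)(0.60) − (-0.20)(-0.10) = 0.4900
  C_12 = −[(-0.15)(0.60) − (-0.20)(-0.10)] = 0.1100
  C_13 = (-0.15)(-0.10) − (0.85)(-0.10) = 0.1000
  C_21 = −[(-0.40)(0.60) − (-0.20)(-0.10)] = 0.2600
  C_22 = (0.60)(0.60) − (-0.20)(-0.10) = 0.3400
  C_23 = −[(0.60)(-0.10) − (-0.40)(-0.10)] = 0.1000
  C_31 = (-0.40)(-0.20) − (-0.20)(0.85) = 0.2500
  C_32 = −[(0.60)(-0.20) − (-0.20)(-0.15)] = 0.1500
  C_33 = (0.60)(0.85) − (-0.40)(-0.15) = 0.4500
det(I−A) = Σ_j (I−A)_1j·C_1j = (0.60)(0.4900) + (-0.40)(0.1100) + (-0.20)(0.1000) = 0.2300
adj(I−A) = Cᵀ =
  [ 0.4900   0.2600   0.2500]
  [ 0.1100   0.3400   0.1500]
  [ 0.1000   0.1000   0.4500]
(I − A)⁻¹ = adj(I−A) / det(I−A) ≈
  [   2.1304     1.1304     1.0870]
  [   0.4783     1.4783     0.6522]
  [   0.4348     0.4348     1.9565]
x = (I − A)⁻¹ d = adj(I−A)·d / det(I−A), with det(I−A) = 0.2300:
  x_1 = (0.4900·400 + 0.2600·460 + 0.2500·600) / 0.2300 = 465.60 / 0.2300 ≈ 2024.35
  x_2 = (0.1100·400 + 0.3400·460 + 0.1500·600) / 0.2300 = 290.40 / 0.2300 ≈ 1262.61
  x_3 = (0.1000·400 + 0.1000·460 + 0.4500·600) / 0.2300 = 356.00 / 0.2300 ≈ 1547.83

x_1 = 2024.35, x_2 = 1262.61, x_3 = 1547.83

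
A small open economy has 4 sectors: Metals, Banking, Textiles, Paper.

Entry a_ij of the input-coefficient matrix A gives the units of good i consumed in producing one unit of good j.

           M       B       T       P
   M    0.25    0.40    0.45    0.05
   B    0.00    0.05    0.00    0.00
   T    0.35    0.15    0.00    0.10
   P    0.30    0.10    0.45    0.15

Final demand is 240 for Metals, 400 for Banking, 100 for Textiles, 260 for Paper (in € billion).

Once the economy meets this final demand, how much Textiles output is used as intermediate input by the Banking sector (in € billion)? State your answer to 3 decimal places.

I − A =
  [   0.75    -0.40    -0.45    -0.05]
  [   0.00     0.95     0.00     0.00]
  [  -0.35    -0.15     1.00    -0.10]
  [  -0.30    -0.10    -0.45     0.85]
Compute the cofactors C_ij = (−1)^(i+j)·(3×3 minor ij) of I−A; the adjugate is their transpose:
adj(I−A) = Cᵀ =
  [ 0.764750   0.392250   0.384750   0.090250]
  [ 0.000000   0.433500   0.000000   0.000000]
  [ 0.311125   0.233625   0.591375   0.087875]
  [ 0.434625   0.313125   0.448875   0.562875]
det(I−A) = Σ_j (I−A)_1j·C_1j = (0.75)(0.764750) + (-0.40)(0.000000) + (-0.45)(0.311125) + (-0.05)(0.434625) = 0.411825
(I − A)⁻¹ = adj(I−A) / det(I−A) ≈
  [   1.8570     0.9525     0.9343     0.2191]
  [   0.0000     1.0526     0.0000     0.0000]
  [   0.7555     0.5673     1.4360     0.2134]
  [   1.0554     0.7603     1.0900     1.3668]
First solve x = (I − A)⁻¹ d = adj(I−A)·d / det(I−A); in particular x_B = (0.000000·240 + 0.433500·400 + 0.000000·100 + 0.000000·260) / 0.411825 = 173.40 / 0.411825 ≈ 421.05263.
Intermediate flow from T to B: z_TB = a_TB · x_B = 0.15 × 173.40 / 0.411825 = 26.01 / 0.411825 ≈ 63.158.

z_TB = 63.158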